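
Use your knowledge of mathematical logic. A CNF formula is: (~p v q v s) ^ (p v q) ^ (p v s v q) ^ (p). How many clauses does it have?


A CNF formula is a conjunction of clauses.
Clauses are separated by ^.
Counting the conjuncts: 4 clauses.

4


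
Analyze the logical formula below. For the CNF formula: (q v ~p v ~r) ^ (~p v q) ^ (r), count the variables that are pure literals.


Check each variable for pure literal status:
p: pure negative
q: pure positive
r: mixed (not pure)
Pure literal count = 2

2


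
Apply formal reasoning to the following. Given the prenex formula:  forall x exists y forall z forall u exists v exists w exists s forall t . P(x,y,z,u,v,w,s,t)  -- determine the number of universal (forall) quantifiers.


Quantifier prefix: forall x exists y forall z forall u exists v exists w exists s forall t
Mark each quantifier type:
  U E U U E E E U
Universal count = 4, Existential count = 4
Asked for universal (forall) quantifiers: 4

4


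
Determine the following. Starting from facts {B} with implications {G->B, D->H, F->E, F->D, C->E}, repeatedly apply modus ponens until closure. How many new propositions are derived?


Initial facts: {B}
Apply modus ponens to closure:
  (no implication fires)
Final known: {B}
New propositions: {(none)}
Count = 0

0


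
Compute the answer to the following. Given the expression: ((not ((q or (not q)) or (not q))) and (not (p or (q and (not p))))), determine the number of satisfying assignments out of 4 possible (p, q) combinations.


Check all 4 assignments:
p=0, q=0: 0
p=0, q=1: 0
p=1, q=0: 0
p=1, q=1: 0
Count of True = 0

0


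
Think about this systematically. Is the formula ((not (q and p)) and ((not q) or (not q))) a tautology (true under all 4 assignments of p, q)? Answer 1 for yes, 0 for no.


Check all 4 assignments:
p=0, q=0: 1
p=0, q=1: 0
p=1, q=0: 1
p=1, q=1: 0
Satisfying count = 2/4.
Tautology iff count = 4: no.

0


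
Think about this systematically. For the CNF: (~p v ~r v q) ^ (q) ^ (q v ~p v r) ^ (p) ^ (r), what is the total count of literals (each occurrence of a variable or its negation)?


Counting literals in each clause:
Clause 1: 3 literal(s)
Clause 2: 1 literal(s)
Clause 3: 3 literal(s)
Clause 4: 1 literal(s)
Clause 5: 1 literal(s)
Total = 9

9


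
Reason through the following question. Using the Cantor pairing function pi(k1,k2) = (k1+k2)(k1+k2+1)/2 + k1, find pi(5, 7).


k1 + k2 = 12
(k1+k2)(k1+k2+1)/2 = 12 * 13 / 2 = 78
pi = 78 + 5 = 83

83


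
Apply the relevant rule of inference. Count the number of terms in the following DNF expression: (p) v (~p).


A DNF formula is a disjunction of terms (conjunctions).
Terms are separated by v.
Counting the disjuncts: 2 terms.

2


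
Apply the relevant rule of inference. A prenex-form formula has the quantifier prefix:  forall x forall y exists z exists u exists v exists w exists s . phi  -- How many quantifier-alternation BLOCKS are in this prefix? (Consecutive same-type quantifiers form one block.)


Quantifier-type sequence: A A E E E E E  (A=forall, E=exists)
Group into maximal same-type runs:
  Ax2 | Ex5
Number of blocks = 2

2


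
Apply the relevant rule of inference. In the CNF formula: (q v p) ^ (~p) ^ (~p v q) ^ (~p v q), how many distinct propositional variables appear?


Identify each variable that appears in the formula.
Variables found: p, q
Count = 2

2


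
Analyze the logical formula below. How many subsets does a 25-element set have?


The power set of a set with n elements has 2^n elements.
|P(S)| = 2^25 = 33554432

33554432


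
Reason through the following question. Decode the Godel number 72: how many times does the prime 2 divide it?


Factorize 72 by dividing by 2 repeatedly.
Division steps: 2 divides 72 exactly 3 time(s).
Exponent of 2 = 3

3


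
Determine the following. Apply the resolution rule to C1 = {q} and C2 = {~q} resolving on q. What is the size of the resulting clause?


Remove q from C1 and ~q from C2.
C1 remainder: {}
C2 remainder: {}
Union (resolvent): {} (empty clause)
Resolvent has 0 literal(s).

0


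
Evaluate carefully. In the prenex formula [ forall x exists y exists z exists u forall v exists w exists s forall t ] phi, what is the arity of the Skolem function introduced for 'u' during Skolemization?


Quantifier prefix: forall x exists y exists z exists u forall v exists w exists s forall t
'u' is existentially quantified at position 4.
Universal variables preceding it: x
Skolem function arity = 1

1


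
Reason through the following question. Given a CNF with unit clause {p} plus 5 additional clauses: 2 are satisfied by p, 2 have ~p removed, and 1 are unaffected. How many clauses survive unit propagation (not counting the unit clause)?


Satisfied (removed): 2
Shortened (remain): 2
Unchanged (remain): 1
Remaining = 2 + 1 = 3

3


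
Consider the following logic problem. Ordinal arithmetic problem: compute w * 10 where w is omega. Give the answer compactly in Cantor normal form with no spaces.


Compute w * 10.
Ordinal * is associative and left-distributive over +, but NOT commutative; for finite n>1, n*w = w but w*n stays w*n.
w * 10 means 10 copies of w concatenated: w*10.
Result = w*10

w*10


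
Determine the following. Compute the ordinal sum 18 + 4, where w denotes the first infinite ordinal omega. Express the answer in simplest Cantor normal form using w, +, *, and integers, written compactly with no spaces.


Compute 18 + 4.
Ordinal + is associative but NOT commutative; for finite n>0, n + w = w but w + n stays w+n.
Both operands finite; ordinal + agrees with natural +: 18 + 4 = 22.
Result = 22

22


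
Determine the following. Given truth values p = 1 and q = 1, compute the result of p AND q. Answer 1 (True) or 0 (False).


p = 1, q = 1
Operation: p AND q
Evaluate: 1 AND 1 = 1

1


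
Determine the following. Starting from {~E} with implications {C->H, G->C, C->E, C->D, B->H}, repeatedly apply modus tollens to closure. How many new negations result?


Initial negated facts: {~E}
Apply modus tollens to closure:
  ~E and C->E  =>  ~C
  ~C and G->C  =>  ~G
Final negated: {~C, ~E, ~G}
New negations: {~C, ~G}
Count = 2

2


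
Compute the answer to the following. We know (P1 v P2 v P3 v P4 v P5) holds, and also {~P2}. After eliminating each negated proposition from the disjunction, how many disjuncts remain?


Original disjuncts (5): P1, P2, P3, P4, P5
Negated (eliminate): ~P2
Remaining disjuncts: P1, P3, P4, P5
Count = 5 - 1 = 4

4


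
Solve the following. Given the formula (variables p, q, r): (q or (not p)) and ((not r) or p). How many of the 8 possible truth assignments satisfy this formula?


Evaluate all 8 assignments for p, q, r:
p=0, q=0, r=0: 1
p=0, q=0, r=1: 0
p=0, q=1, r=0: 1
p=0, q=1, r=1: 0
p=1, q=0, r=0: 0
p=1, q=0, r=1: 0
p=1, q=1, r=0: 1
p=1, q=1, r=1: 1
Satisfying count = 4

4


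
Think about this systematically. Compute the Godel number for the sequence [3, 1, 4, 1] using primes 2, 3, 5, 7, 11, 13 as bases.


Encode each element as an exponent of the corresponding prime:
  2^3 = 8
  3^1 = 3
  5^4 = 625
  7^1 = 7
Product = 8 * 3 * 625 * 7 = 105000

105000


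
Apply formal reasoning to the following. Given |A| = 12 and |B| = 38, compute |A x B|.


The Cartesian product A x B contains all ordered pairs (a, b).
|A x B| = |A| * |B| = 12 * 38 = 456

456


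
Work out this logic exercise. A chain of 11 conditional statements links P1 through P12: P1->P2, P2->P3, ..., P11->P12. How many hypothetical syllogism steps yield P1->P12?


With 11 implications in a chain connecting 12 propositions:
P1->P2, P2->P3, ..., P11->P12
Steps needed = (number of implications) - 1 = 11 - 1 = 10

10


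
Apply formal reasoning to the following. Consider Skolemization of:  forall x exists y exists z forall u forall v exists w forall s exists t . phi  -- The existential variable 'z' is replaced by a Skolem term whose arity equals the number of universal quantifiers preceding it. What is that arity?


Quantifier prefix: forall x exists y exists z forall u forall v exists w forall s exists t
'z' is existentially quantified at position 3.
Universal variables preceding it: x
Skolem function arity = 1

1


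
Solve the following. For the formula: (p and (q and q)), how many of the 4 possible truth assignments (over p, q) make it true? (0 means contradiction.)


Check all 4 assignments:
p=0, q=0: 0
p=0, q=1: 0
p=1, q=0: 0
p=1, q=1: 1
Count of True = 1

1


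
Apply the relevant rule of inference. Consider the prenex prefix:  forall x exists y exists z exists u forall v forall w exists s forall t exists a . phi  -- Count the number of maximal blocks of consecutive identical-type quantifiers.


Quantifier-type sequence: A E E E A A E A E  (A=forall, E=exists)
Group into maximal same-type runs:
  Ax1 | Ex3 | Ax2 | Ex1 | Ax1 | Ex1
Number of blocks = 6

6


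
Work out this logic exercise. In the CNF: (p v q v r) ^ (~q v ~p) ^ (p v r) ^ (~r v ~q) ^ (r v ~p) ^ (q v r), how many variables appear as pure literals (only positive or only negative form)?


Check each variable for pure literal status:
p: mixed (not pure)
q: mixed (not pure)
r: mixed (not pure)
Pure literal count = 0

0


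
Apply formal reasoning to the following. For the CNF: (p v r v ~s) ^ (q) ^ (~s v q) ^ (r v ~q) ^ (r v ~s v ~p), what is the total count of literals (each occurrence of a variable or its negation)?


Counting literals in each clause:
Clause 1: 3 literal(s)
Clause 2: 1 literal(s)
Clause 3: 2 literal(s)
Clause 4: 2 literal(s)
Clause 5: 3 literal(s)
Total = 11

11


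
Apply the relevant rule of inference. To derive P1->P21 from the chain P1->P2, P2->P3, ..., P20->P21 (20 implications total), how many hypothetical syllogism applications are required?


With 20 implications in a chain connecting 21 propositions:
P1->P2, P2->P3, ..., P20->P21
Steps needed = (number of implications) - 1 = 20 - 1 = 19

19


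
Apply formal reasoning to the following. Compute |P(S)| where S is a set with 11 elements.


The power set of a set with n elements has 2^n elements.
|P(S)| = 2^11 = 2048

2048


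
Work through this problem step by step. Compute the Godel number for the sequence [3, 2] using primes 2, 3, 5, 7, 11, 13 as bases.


Encode each element as an exponent of the corresponding prime:
  2^3 = 8
  3^2 = 9
Product = 8 * 9 = 72

72


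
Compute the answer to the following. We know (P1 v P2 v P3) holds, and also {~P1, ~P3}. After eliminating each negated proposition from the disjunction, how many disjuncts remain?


Original disjuncts (3): P1, P2, P3
Negated (eliminate): ~P1, ~P3
Remaining disjuncts: P2
Count = 3 - 2 = 1

1


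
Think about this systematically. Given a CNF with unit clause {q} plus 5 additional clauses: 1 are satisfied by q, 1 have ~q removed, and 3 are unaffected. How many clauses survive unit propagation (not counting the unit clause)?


Satisfied (removed): 1
Shortened (remain): 1
Unchanged (remain): 3
Remaining = 1 + 3 = 4

4


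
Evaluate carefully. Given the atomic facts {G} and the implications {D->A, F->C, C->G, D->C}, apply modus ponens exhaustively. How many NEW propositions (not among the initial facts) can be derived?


Initial facts: {G}
Apply modus ponens to closure:
  (no implication fires)
Final known: {G}
New propositions: {(none)}
Count = 0

0


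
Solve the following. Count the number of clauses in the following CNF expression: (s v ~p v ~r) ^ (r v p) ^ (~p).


A CNF formula is a conjunction of clauses.
Clauses are separated by ^.
Counting the conjuncts: 3 clauses.

3


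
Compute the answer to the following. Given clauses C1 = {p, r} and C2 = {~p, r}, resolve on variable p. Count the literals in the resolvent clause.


Remove p from C1 and ~p from C2.
C1 remainder: {r}
C2 remainder: {r}
Union (resolvent): {r}
Resolvent has 1 literal(s).

1


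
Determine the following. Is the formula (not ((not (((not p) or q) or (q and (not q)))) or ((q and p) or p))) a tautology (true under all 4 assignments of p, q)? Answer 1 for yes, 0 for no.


Check all 4 assignments:
p=0, q=0: 1
p=0, q=1: 1
p=1, q=0: 0
p=1, q=1: 0
Satisfying count = 2/4.
Tautology iff count = 4: no.

0


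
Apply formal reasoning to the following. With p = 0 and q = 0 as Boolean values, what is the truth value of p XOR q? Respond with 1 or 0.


p = 0, q = 0
Operation: p XOR q
Evaluate: 0 XOR 0 = 0

0


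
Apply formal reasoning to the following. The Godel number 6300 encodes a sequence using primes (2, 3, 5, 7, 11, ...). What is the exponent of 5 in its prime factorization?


Factorize 6300 by dividing by 5 repeatedly.
Division steps: 5 divides 6300 exactly 2 time(s).
Exponent of 5 = 2

2


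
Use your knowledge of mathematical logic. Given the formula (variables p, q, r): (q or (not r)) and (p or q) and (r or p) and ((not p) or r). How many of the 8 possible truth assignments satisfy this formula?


Evaluate all 8 assignments for p, q, r:
p=0, q=0, r=0: 0
p=0, q=0, r=1: 0
p=0, q=1, r=0: 0
p=0, q=1, r=1: 1
p=1, q=0, r=0: 0
p=1, q=0, r=1: 0
p=1, q=1, r=0: 0
p=1, q=1, r=1: 1
Satisfying count = 2

2


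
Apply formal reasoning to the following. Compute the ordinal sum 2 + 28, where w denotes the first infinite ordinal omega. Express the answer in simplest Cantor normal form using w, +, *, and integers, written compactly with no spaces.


Compute 2 + 28.
Ordinal + is associative but NOT commutative; for finite n>0, n + w = w but w + n stays w+n.
Both operands finite; ordinal + agrees with natural +: 2 + 28 = 30.
Result = 30

30


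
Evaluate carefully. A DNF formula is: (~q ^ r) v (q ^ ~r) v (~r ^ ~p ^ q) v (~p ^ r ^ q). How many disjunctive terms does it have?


A DNF formula is a disjunction of terms (conjunctions).
Terms are separated by v.
Counting the disjuncts: 4 terms.

4


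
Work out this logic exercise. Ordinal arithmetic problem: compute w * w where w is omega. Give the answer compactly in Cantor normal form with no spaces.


Compute w * w.
Ordinal * is associative and left-distributive over +, but NOT commutative; for finite n>1, n*w = w but w*n stays w*n.
w * w = w^2 by definition.
Result = w^2

w^2


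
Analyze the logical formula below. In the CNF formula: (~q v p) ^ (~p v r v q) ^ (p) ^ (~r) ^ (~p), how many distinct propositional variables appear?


Identify each variable that appears in the formula.
Variables found: p, q, r
Count = 3

3


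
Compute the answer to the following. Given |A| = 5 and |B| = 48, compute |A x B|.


The Cartesian product A x B contains all ordered pairs (a, b).
|A x B| = |A| * |B| = 5 * 48 = 240

240


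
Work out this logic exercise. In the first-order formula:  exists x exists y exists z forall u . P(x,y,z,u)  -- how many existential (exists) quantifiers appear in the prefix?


Quantifier prefix: exists x exists y exists z forall u
Mark each quantifier type:
  E E E U
Universal count = 1, Existential count = 3
Asked for existential (exists) quantifiers: 3

3


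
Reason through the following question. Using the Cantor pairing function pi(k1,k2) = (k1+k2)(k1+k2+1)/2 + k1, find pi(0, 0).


k1 + k2 = 0
(k1+k2)(k1+k2+1)/2 = 0 * 1 / 2 = 0
pi = 0 + 0 = 0

0


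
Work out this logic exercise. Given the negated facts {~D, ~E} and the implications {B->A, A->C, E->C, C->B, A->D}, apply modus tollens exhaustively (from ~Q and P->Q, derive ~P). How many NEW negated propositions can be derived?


Initial negated facts: {~D, ~E}
Apply modus tollens to closure:
  ~D and A->D  =>  ~A
  ~A and B->A  =>  ~B
  ~B and C->B  =>  ~C
Final negated: {~A, ~B, ~C, ~D, ~E}
New negations: {~A, ~B, ~C}
Count = 3

3


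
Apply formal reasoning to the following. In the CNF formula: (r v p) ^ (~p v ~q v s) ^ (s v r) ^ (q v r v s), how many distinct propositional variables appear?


Identify each variable that appears in the formula.
Variables found: p, q, r, s
Count = 4

4


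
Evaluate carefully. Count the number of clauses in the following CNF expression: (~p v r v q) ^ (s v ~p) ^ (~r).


A CNF formula is a conjunction of clauses.
Clauses are separated by ^.
Counting the conjuncts: 3 clauses.

3


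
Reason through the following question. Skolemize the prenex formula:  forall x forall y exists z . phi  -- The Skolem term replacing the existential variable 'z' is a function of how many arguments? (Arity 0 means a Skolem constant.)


Quantifier prefix: forall x forall y exists z
'z' is existentially quantified at position 3.
Universal variables preceding it: x, y
Skolem function arity = 2

2


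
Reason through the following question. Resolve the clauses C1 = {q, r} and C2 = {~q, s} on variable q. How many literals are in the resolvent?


Remove q from C1 and ~q from C2.
C1 remainder: {r}
C2 remainder: {s}
Union (resolvent): {r, s}
Resolvent has 2 literal(s).

2


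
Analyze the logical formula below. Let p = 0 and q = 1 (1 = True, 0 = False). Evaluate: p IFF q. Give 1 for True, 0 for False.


p = 0, q = 1
Operation: p IFF q
Evaluate: 0 IFF 1 = 0

0


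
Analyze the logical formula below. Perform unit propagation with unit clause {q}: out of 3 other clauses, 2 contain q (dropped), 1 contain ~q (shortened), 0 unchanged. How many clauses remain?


Satisfied (removed): 2
Shortened (remain): 1
Unchanged (remain): 0
Remaining = 1 + 0 = 1

1


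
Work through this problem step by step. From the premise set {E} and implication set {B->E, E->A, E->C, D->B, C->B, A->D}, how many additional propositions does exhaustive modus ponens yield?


Initial facts: {E}
Apply modus ponens to closure:
  E and E->A  =>  A
  E and E->C  =>  C
  C and C->B  =>  B
  A and A->D  =>  D
Final known: {A, B, C, D, E}
New propositions: {A, B, C, D}
Count = 4

4


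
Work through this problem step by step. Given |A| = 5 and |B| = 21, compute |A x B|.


The Cartesian product A x B contains all ordered pairs (a, b).
|A x B| = |A| * |B| = 5 * 21 = 105

105


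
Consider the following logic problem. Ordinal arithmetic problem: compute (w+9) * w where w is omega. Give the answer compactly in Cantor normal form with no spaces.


Compute (w+9) * w.
Ordinal * is associative and left-distributive over +, but NOT commutative; for finite n>1, n*w = w but w*n stays w*n.
(w+9) * w = sup{(w+9)*k : k<w} = sup{w*k+9} = w^2 (the +9 tail is absorbed in the limit).
Result = w^2

w^2


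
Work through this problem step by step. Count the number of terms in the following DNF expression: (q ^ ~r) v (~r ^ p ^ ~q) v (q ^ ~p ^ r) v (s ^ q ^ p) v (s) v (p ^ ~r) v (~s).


A DNF formula is a disjunction of terms (conjunctions).
Terms are separated by v.
Counting the disjuncts: 7 terms.

7


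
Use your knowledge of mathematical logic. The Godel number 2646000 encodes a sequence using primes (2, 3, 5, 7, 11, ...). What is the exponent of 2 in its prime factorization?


Factorize 2646000 by dividing by 2 repeatedly.
Division steps: 2 divides 2646000 exactly 4 time(s).
Exponent of 2 = 4

4


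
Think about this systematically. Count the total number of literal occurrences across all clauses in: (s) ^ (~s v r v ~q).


Counting literals in each clause:
Clause 1: 1 literal(s)
Clause 2: 3 literal(s)
Total = 4

4


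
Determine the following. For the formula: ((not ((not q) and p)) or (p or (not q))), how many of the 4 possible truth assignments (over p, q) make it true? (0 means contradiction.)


Check all 4 assignments:
p=0, q=0: 1
p=0, q=1: 1
p=1, q=0: 1
p=1, q=1: 1
Count of True = 4

4


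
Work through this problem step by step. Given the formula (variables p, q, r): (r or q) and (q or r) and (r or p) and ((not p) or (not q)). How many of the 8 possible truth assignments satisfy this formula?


Evaluate all 8 assignments for p, q, r:
p=0, q=0, r=0: 0
p=0, q=0, r=1: 1
p=0, q=1, r=0: 0
p=0, q=1, r=1: 1
p=1, q=0, r=0: 0
p=1, q=0, r=1: 1
p=1, q=1, r=0: 0
p=1, q=1, r=1: 0
Satisfying count = 3

3


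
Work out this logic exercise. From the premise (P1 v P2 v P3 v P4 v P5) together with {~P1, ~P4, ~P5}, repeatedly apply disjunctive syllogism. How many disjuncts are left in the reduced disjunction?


Original disjuncts (5): P1, P2, P3, P4, P5
Negated (eliminate): ~P1, ~P4, ~P5
Remaining disjuncts: P2, P3
Count = 5 - 3 = 2

2


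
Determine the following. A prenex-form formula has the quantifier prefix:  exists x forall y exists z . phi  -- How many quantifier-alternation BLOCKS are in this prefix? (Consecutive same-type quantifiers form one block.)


Quantifier-type sequence: E A E  (A=forall, E=exists)
Group into maximal same-type runs:
  Ex1 | Ax1 | Ex1
Number of blocks = 3

3


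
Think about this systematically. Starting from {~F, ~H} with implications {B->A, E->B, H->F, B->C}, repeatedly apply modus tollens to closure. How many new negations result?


Initial negated facts: {~F, ~H}
Apply modus tollens to closure:
  (no implication fires)
Final negated: {~F, ~H}
New negations: {(none)}
Count = 0

0


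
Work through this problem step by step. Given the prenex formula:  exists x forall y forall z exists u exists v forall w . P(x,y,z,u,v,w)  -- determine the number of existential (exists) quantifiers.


Quantifier prefix: exists x forall y forall z exists u exists v forall w
Mark each quantifier type:
  E U U E E U
Universal count = 3, Existential count = 3
Asked for existential (exists) quantifiers: 3

3


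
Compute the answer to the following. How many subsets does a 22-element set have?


The power set of a set with n elements has 2^n elements.
|P(S)| = 2^22 = 4194304

4194304


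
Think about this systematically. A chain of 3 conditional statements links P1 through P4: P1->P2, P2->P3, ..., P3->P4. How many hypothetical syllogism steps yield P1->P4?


With 3 implications in a chain connecting 4 propositions:
P1->P2, P2->P3, ..., P3->P4
Steps needed = (number of implications) - 1 = 3 - 1 = 2

2


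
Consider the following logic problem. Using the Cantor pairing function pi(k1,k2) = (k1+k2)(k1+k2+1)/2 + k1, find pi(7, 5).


k1 + k2 = 12
(k1+k2)(k1+k2+1)/2 = 12 * 13 / 2 = 78
pi = 78 + 7 = 85

85


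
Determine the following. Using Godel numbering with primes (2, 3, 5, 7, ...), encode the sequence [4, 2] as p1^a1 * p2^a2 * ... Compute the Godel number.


Encode each element as an exponent of the corresponding prime:
  2^4 = 16
  3^2 = 9
Product = 16 * 9 = 144

144


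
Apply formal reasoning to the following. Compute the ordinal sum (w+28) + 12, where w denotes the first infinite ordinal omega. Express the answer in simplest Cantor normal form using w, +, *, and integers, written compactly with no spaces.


Compute (w+28) + 12.
Ordinal + is associative but NOT commutative; for finite n>0, n + w = w but w + n stays w+n.
By associativity: (w+28) + 12 = w + (28+12) = w+40.
Result = w+40

w+40


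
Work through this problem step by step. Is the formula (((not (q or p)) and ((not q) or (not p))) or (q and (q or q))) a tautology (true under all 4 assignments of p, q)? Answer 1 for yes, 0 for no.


Check all 4 assignments:
p=0, q=0: 1
p=0, q=1: 1
p=1, q=0: 0
p=1, q=1: 1
Satisfying count = 3/4.
Tautology iff count = 4: no.

0


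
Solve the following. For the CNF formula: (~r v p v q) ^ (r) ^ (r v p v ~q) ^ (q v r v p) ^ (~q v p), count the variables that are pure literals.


Check each variable for pure literal status:
p: pure positive
q: mixed (not pure)
r: mixed (not pure)
Pure literal count = 1

1


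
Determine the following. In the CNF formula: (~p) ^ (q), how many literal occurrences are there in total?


Counting literals in each clause:
Clause 1: 1 literal(s)
Clause 2: 1 literal(s)
Total = 2

2


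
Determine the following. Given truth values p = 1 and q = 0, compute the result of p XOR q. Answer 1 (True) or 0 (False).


p = 1, q = 0
Operation: p XOR q
Evaluate: 1 XOR 0 = 1

1


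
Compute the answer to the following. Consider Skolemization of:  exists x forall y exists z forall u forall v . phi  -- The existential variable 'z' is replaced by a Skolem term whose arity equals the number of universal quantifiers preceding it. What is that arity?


Quantifier prefix: exists x forall y exists z forall u forall v
'z' is existentially quantified at position 3.
Universal variables preceding it: y
Skolem function arity = 1

1


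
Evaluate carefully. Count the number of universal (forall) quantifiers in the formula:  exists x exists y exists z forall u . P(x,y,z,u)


Quantifier prefix: exists x exists y exists z forall u
Mark each quantifier type:
  E E E U
Universal count = 1, Existential count = 3
Asked for universal (forall) quantifiers: 1

1


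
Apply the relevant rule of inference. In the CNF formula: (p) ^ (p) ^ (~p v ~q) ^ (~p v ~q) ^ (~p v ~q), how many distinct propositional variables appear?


Identify each variable that appears in the formula.
Variables found: p, q
Count = 2

2


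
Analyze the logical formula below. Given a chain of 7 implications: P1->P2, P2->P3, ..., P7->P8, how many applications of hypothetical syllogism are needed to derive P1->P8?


With 7 implications in a chain connecting 8 propositions:
P1->P2, P2->P3, ..., P7->P8
Steps needed = (number of implications) - 1 = 7 - 1 = 6

6


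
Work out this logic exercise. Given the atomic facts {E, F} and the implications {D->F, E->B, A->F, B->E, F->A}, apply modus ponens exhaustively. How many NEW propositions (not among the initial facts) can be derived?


Initial facts: {E, F}
Apply modus ponens to closure:
  E and E->B  =>  B
  F and F->A  =>  A
Final known: {A, B, E, F}
New propositions: {A, B}
Count = 2

2


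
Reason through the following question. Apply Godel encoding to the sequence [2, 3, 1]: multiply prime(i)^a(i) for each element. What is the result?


Encode each element as an exponent of the corresponding prime:
  2^2 = 4
  3^3 = 27
  5^1 = 5
Product = 4 * 27 * 5 = 540

540


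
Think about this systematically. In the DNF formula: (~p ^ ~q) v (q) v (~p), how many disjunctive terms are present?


A DNF formula is a disjunction of terms (conjunctions).
Terms are separated by v.
Counting the disjuncts: 3 terms.

3


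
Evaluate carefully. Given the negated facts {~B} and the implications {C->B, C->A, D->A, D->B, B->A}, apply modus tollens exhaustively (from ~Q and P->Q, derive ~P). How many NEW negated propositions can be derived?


Initial negated facts: {~B}
Apply modus tollens to closure:
  ~B and C->B  =>  ~C
  ~B and D->B  =>  ~D
Final negated: {~B, ~C, ~D}
New negations: {~C, ~D}
Count = 2

2


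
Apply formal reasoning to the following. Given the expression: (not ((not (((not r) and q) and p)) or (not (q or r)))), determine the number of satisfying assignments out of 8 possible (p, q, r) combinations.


Check all 8 assignments:
p=0, q=0, r=0: 0
p=0, q=0, r=1: 0
p=0, q=1, r=0: 0
p=0, q=1, r=1: 0
p=1, q=0, r=0: 0
p=1, q=0, r=1: 0
p=1, q=1, r=0: 1
p=1, q=1, r=1: 0
Count of True = 1

1


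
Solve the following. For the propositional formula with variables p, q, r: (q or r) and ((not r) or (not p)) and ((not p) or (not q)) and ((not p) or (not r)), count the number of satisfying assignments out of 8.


Evaluate all 8 assignments for p, q, r:
p=0, q=0, r=0: 0
p=0, q=0, r=1: 1
p=0, q=1, r=0: 1
p=0, q=1, r=1: 1
p=1, q=0, r=0: 0
p=1, q=0, r=1: 0
p=1, q=1, r=0: 0
p=1, q=1, r=1: 0
Satisfying count = 3

3


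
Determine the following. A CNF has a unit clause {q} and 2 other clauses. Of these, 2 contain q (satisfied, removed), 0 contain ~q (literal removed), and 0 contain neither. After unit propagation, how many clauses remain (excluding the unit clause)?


Satisfied (removed): 2
Shortened (remain): 0
Unchanged (remain): 0
Remaining = 0 + 0 = 0

0


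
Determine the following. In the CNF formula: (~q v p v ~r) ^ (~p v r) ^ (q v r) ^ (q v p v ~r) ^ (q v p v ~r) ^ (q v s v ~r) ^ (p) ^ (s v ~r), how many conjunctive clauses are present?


A CNF formula is a conjunction of clauses.
Clauses are separated by ^.
Counting the conjuncts: 8 clauses.

8


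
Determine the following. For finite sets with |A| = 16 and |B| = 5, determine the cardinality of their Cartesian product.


The Cartesian product A x B contains all ordered pairs (a, b).
|A x B| = |A| * |B| = 16 * 5 = 80

80


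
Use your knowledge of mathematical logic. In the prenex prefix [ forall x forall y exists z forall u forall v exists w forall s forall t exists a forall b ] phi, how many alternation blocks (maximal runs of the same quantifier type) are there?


Quantifier-type sequence: A A E A A E A A E A  (A=forall, E=exists)
Group into maximal same-type runs:
  Ax2 | Ex1 | Ax2 | Ex1 | Ax2 | Ex1 | Ax1
Number of blocks = 7

7


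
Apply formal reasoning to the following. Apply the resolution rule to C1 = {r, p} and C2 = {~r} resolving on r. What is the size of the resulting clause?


Remove r from C1 and ~r from C2.
C1 remainder: {p}
C2 remainder: {}
Union (resolvent): {p}
Resolvent has 1 literal(s).

1


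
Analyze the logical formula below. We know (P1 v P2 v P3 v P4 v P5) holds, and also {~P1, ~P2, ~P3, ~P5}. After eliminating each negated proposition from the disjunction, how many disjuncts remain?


Original disjuncts (5): P1, P2, P3, P4, P5
Negated (eliminate): ~P1, ~P2, ~P3, ~P5
Remaining disjuncts: P4
Count = 5 - 4 = 1

1


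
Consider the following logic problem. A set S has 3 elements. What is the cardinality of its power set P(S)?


The power set of a set with n elements has 2^n elements.
|P(S)| = 2^3 = 8

8


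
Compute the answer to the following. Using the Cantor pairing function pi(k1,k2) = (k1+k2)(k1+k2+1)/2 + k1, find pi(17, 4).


k1 + k2 = 21
(k1+k2)(k1+k2+1)/2 = 21 * 22 / 2 = 231
pi = 231 + 17 = 248

248


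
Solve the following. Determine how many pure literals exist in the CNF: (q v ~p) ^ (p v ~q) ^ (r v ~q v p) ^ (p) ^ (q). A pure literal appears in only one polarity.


Check each variable for pure literal status:
p: mixed (not pure)
q: mixed (not pure)
r: pure positive
Pure literal count = 1

1


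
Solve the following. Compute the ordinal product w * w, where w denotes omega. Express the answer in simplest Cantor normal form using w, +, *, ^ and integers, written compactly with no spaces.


Compute w * w.
Ordinal * is associative and left-distributive over +, but NOT commutative; for finite n>1, n*w = w but w*n stays w*n.
w * w = w^2 by definition.
Result = w^2

w^2


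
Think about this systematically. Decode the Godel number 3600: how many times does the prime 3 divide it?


Factorize 3600 by dividing by 3 repeatedly.
Division steps: 3 divides 3600 exactly 2 time(s).
Exponent of 3 = 2

2


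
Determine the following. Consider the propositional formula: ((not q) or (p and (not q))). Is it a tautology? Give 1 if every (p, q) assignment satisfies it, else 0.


Check all 4 assignments:
p=0, q=0: 1
p=0, q=1: 0
p=1, q=0: 1
p=1, q=1: 0
Satisfying count = 2/4.
Tautology iff count = 4: no.

0


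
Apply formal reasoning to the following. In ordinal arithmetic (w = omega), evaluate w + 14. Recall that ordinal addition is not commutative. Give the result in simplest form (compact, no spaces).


Compute w + 14.
Ordinal + is associative but NOT commutative; for finite n>0, n + w = w but w + n stays w+n.
w + 14 is already in normal form (a successor ordinal beyond w).
Result = w+14

w+14


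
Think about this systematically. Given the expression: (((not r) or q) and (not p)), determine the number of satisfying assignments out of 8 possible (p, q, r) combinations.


Check all 8 assignments:
p=0, q=0, r=0: 1
p=0, q=0, r=1: 0
p=0, q=1, r=0: 1
p=0, q=1, r=1: 1
p=1, q=0, r=0: 0
p=1, q=0, r=1: 0
p=1, q=1, r=0: 0
p=1, q=1, r=1: 0
Count of True = 3

3


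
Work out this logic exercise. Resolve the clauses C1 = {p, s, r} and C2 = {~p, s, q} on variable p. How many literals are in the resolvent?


Remove p from C1 and ~p from C2.
C1 remainder: {s, r}
C2 remainder: {s, q}
Union (resolvent): {q, r, s}
Resolvent has 3 literal(s).

3


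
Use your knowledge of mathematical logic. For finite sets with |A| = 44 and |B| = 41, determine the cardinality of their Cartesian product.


The Cartesian product A x B contains all ordered pairs (a, b).
|A x B| = |A| * |B| = 44 * 41 = 1804

1804


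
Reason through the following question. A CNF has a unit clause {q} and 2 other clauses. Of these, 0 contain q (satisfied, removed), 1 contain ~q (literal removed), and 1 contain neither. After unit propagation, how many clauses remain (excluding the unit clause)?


Satisfied (removed): 0
Shortened (remain): 1
Unchanged (remain): 1
Remaining = 1 + 1 = 2

2


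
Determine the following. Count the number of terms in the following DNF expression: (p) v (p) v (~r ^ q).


A DNF formula is a disjunction of terms (conjunctions).
Terms are separated by v.
Counting the disjuncts: 3 terms.

3


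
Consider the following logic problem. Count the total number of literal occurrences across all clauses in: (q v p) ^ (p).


Counting literals in each clause:
Clause 1: 2 literal(s)
Clause 2: 1 literal(s)
Total = 3

3


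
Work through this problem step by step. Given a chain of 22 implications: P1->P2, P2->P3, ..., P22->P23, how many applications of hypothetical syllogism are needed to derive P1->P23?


With 22 implications in a chain connecting 23 propositions:
P1->P2, P2->P3, ..., P22->P23
Steps needed = (number of implications) - 1 = 22 - 1 = 21

21


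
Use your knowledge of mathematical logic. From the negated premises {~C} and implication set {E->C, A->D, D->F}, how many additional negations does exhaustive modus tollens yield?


Initial negated facts: {~C}
Apply modus tollens to closure:
  ~C and E->C  =>  ~E
Final negated: {~C, ~E}
New negations: {~E}
Count = 1

1


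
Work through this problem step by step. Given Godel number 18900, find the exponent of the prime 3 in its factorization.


Factorize 18900 by dividing by 3 repeatedly.
Division steps: 3 divides 18900 exactly 3 time(s).
Exponent of 3 = 3

3


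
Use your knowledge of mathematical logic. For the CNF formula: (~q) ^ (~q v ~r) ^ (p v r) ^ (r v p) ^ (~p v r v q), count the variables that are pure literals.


Check each variable for pure literal status:
p: mixed (not pure)
q: mixed (not pure)
r: mixed (not pure)
Pure literal count = 0

0


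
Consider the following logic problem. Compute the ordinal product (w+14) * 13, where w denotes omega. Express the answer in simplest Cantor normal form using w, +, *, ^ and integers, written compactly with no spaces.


Compute (w+14) * 13.
Ordinal * is associative and left-distributive over +, but NOT commutative; for finite n>1, n*w = w but w*n stays w*n.
(w+14) * 13 = (w+14) repeated 13 times. Each intermediate +14 is absorbed by the following w; only the last survives: w*13+14.
Result = w*13+14

w*13+14


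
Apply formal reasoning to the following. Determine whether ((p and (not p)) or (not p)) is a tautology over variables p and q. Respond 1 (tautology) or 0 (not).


Check all 4 assignments:
p=0, q=0: 1
p=0, q=1: 1
p=1, q=0: 0
p=1, q=1: 0
Satisfying count = 2/4.
Tautology iff count = 4: no.

0


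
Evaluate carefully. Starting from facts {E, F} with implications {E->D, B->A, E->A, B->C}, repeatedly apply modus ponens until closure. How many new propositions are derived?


Initial facts: {E, F}
Apply modus ponens to closure:
  E and E->D  =>  D
  E and E->A  =>  A
Final known: {A, D, E, F}
New propositions: {A, D}
Count = 2

2


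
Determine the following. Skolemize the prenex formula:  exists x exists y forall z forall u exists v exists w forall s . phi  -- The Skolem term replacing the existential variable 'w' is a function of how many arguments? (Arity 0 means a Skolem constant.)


Quantifier prefix: exists x exists y forall z forall u exists v exists w forall s
'w' is existentially quantified at position 6.
Universal variables preceding it: z, u
Skolem function arity = 2

2


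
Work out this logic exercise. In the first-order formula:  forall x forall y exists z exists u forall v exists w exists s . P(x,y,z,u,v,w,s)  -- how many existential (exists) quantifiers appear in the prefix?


Quantifier prefix: forall x forall y exists z exists u forall v exists w exists s
Mark each quantifier type:
  U U E E U E E
Universal count = 3, Existential count = 4
Asked for existential (exists) quantifiers: 4

4


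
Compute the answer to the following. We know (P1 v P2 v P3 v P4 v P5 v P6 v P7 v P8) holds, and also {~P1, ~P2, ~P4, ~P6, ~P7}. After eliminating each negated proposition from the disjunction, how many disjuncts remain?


Original disjuncts (8): P1, P2, P3, P4, P5, P6, P7, P8
Negated (eliminate): ~P1, ~P2, ~P4, ~P6, ~P7
Remaining disjuncts: P3, P5, P8
Count = 8 - 5 = 3

3


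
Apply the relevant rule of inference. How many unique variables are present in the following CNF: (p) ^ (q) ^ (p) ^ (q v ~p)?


Identify each variable that appears in the formula.
Variables found: p, q
Count = 2

2


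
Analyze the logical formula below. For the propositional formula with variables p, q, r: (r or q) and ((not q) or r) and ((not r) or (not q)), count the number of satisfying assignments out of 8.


Evaluate all 8 assignments for p, q, r:
p=0, q=0, r=0: 0
p=0, q=0, r=1: 1
p=0, q=1, r=0: 0
p=0, q=1, r=1: 0
p=1, q=0, r=0: 0
p=1, q=0, r=1: 1
p=1, q=1, r=0: 0
p=1, q=1, r=1: 0
Satisfying count = 2

2


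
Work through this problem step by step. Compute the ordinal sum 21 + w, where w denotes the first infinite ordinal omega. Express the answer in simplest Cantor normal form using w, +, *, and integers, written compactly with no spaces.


Compute 21 + w.
Ordinal + is associative but NOT commutative; for finite n>0, n + w = w but w + n stays w+n.
Any finite left addend is absorbed by w on the right: 21 + w = w.
Result = w

w


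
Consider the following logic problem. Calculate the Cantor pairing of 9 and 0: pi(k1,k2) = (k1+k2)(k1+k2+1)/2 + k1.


k1 + k2 = 9
(k1+k2)(k1+k2+1)/2 = 9 * 10 / 2 = 45
pi = 45 + 9 = 54

54


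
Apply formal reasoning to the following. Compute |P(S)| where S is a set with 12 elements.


The power set of a set with n elements has 2^n elements.
|P(S)| = 2^12 = 4096

4096


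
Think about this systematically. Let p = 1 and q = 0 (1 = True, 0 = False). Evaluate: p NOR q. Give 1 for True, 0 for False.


p = 1, q = 0
Operation: p NOR q
Evaluate: 1 NOR 0 = 0

0


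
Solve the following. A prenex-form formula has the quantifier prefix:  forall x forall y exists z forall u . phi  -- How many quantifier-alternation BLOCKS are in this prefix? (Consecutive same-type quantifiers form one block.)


Quantifier-type sequence: A A E A  (A=forall, E=exists)
Group into maximal same-type runs:
  Ax2 | Ex1 | Ax1
Number of blocks = 3

3


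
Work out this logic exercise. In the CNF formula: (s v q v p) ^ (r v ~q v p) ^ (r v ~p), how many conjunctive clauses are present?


A CNF formula is a conjunction of clauses.
Clauses are separated by ^.
Counting the conjuncts: 3 clauses.

3


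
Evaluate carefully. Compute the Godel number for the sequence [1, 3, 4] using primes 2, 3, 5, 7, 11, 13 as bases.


Encode each element as an exponent of the corresponding prime:
  2^1 = 2
  3^3 = 27
  5^4 = 625
Product = 2 * 27 * 625 = 33750

33750


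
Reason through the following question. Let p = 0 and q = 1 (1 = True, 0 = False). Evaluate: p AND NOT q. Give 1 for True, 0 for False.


p = 0, q = 1
Operation: p AND NOT q
Evaluate: 0 AND NOT 1 = 0

0


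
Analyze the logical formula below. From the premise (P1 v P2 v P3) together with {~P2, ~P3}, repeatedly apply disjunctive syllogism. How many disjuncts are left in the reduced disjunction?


Original disjuncts (3): P1, P2, P3
Negated (eliminate): ~P2, ~P3
Remaining disjuncts: P1
Count = 3 - 2 = 1

1


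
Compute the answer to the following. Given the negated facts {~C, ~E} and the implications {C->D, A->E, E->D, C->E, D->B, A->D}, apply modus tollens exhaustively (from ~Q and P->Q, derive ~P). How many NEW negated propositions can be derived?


Initial negated facts: {~C, ~E}
Apply modus tollens to closure:
  ~E and A->E  =>  ~A
Final negated: {~A, ~C, ~E}
New negations: {~A}
Count = 1

1
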